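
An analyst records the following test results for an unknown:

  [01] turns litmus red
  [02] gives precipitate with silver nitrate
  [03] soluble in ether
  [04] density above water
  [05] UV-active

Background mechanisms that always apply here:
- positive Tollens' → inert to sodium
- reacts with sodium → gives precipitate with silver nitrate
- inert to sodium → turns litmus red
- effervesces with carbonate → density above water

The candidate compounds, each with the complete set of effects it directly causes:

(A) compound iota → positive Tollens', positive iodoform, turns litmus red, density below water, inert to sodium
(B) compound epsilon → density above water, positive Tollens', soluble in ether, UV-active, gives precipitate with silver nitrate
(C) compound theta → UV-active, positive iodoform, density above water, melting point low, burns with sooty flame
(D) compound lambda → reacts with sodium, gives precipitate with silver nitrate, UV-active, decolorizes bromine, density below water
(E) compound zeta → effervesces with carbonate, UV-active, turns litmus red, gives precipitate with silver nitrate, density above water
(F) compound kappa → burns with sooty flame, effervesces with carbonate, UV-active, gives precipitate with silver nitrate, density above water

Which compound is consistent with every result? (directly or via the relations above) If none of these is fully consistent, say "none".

For each candidate, compare predicted effects to what was observed:
(A) compound iota — turns litmus red match; gives precipitate with silver nitrate miss; soluble in ether miss; density above water miss; UV-active miss
(B) compound epsilon — turns litmus red match (by positive Tollens' → inert to sodium → turns litmus red); gives precipitate with silver nitrate match; soluble in ether match; density above water match; UV-active match
(C) compound theta — turns litmus red miss; gives precipitate with silver nitrate miss; soluble in ether miss; density above water match; UV-active match
(D) compound lambda — turns litmus red miss; gives precipitate with silver nitrate match; soluble in ether miss; density above water miss; UV-active match
(E) compound zeta — turns litmus red match; gives precipitate with silver nitrate match; soluble in ether miss; density above water match; UV-active match
(F) compound kappa — does not account for turns litmus red, soluble in ether
(B) alone accounts for all the evidence.

B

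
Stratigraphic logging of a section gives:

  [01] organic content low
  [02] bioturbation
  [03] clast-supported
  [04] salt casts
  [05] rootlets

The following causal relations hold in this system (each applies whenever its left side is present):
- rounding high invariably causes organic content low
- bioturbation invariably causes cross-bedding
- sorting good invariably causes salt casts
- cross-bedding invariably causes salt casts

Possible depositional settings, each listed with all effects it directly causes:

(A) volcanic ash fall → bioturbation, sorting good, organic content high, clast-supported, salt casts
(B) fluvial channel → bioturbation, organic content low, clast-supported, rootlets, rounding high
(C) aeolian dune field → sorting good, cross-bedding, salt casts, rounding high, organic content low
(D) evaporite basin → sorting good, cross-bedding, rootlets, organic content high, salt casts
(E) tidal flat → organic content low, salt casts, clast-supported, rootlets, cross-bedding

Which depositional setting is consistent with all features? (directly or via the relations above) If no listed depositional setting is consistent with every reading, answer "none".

Per-candidate check:
(A) volcanic ash fall — organic content low miss; bioturbation match; clast-supported match; salt casts match; rootlets miss
(B) fluvial channel — accounts for every observation (salt casts through bioturbation → cross-bedding → salt casts)
(C) aeolian dune field — organic content low match; bioturbation miss; clast-supported miss; salt casts match; rootlets miss
(D) evaporite basin — fails on organic content low, bioturbation, clast-supported (predicts organic content high, not organic content low)
(E) tidal flat — organic content low match; bioturbation miss; clast-supported match; salt casts match; rootlets match
Only (B) is consistent with every observation.

B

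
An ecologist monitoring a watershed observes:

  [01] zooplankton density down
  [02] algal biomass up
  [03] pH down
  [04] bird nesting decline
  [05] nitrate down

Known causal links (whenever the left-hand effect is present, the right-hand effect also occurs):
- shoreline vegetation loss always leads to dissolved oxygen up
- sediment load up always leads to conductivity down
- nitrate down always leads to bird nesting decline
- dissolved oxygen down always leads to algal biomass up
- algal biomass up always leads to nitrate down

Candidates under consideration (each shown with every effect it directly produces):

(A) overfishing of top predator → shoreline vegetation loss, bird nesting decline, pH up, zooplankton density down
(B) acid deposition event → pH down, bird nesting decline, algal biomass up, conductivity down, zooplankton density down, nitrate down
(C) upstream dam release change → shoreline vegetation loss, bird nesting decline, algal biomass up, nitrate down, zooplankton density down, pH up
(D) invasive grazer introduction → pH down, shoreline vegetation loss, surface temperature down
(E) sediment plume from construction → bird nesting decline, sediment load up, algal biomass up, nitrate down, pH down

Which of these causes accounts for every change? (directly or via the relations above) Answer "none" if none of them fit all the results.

B

For each candidate, compare predicted effects to what was observed:
(A) overfishing of top predator — zooplankton density down yes; algal biomass up NO; pH down NO; bird nesting decline yes; nitrate down NO
(B) acid deposition event — accounts for every observation
(C) upstream dam release change — fails on pH down (predicts pH up, not pH down)
(D) invasive grazer introduction — zooplankton density down NO; algal biomass up NO; pH down yes; bird nesting decline NO; nitrate down NO
(E) sediment plume from construction — zooplankton density down NO; algal biomass up yes; pH down yes; bird nesting decline yes; nitrate down yes
Only (B) is consistent with every observation.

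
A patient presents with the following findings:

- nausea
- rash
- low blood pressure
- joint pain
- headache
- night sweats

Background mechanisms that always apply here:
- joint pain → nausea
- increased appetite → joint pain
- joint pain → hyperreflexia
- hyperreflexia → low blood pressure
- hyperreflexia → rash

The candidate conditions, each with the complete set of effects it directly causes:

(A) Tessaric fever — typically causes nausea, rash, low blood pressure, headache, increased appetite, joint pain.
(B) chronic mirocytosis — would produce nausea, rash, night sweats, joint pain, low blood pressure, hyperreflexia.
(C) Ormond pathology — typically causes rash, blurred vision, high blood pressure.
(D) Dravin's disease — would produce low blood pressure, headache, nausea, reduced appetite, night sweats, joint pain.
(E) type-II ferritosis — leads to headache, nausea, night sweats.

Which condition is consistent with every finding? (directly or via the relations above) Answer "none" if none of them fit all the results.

For each candidate, compare predicted effects to what was observed:
(A) Tessaric fever — nausea ✓; rash ✓; low blood pressure ✓; joint pain ✓; headache ✓; night sweats ✗
(B) chronic mirocytosis — nausea ✓; rash ✓; low blood pressure ✓; joint pain ✓; headache ✗; night sweats ✓
(C) Ormond pathology — fails on nausea, low blood pressure, joint pain, headache, night sweats (predicts high blood pressure, not low blood pressure)
(D) Dravin's disease — accounts for every observation (rash via joint pain → hyperreflexia → rash)
(E) type-II ferritosis — does not account for rash, low blood pressure, joint pain
(D) is the only candidate with no mismatches.

D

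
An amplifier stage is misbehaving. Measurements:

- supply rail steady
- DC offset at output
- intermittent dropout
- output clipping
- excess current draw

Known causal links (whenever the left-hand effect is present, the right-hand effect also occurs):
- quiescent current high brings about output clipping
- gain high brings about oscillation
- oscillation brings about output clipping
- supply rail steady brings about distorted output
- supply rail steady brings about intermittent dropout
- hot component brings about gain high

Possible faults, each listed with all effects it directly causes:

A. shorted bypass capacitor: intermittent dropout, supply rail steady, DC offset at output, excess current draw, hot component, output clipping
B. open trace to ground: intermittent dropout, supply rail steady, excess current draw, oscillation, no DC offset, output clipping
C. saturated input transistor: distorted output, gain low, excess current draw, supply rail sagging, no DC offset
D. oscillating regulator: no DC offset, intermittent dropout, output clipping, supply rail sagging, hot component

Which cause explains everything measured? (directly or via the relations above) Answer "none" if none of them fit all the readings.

A

Testing each hypothesis:
(A) shorted bypass capacitor — supply rail steady +; DC offset at output +; intermittent dropout +; output clipping +; excess current draw +
(B) open trace to ground — fails on DC offset at output (predicts no DC offset, not DC offset at output)
(C) saturated input transistor — fails on supply rail steady, DC offset at output, intermittent dropout, output clipping (predicts supply rail sagging, not supply rail steady; predicts no DC offset, not DC offset at output)
(D) oscillating regulator — supply rail steady -; DC offset at output -; intermittent dropout +; output clipping +; excess current draw -
(A) alone accounts for all the evidence.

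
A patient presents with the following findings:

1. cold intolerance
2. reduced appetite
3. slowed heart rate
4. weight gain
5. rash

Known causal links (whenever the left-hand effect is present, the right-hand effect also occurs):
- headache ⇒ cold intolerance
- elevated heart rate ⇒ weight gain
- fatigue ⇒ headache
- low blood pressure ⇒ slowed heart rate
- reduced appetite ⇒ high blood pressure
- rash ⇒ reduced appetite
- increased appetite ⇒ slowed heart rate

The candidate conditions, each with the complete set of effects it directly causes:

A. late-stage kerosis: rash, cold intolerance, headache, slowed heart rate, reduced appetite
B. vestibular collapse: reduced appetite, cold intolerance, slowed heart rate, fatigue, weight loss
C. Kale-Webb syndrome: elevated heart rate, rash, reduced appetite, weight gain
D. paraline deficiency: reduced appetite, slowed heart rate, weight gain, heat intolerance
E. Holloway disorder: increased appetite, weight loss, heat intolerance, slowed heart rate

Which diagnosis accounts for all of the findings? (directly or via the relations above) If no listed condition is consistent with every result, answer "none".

Checking each candidate against the observations:
(A) late-stage kerosis — cold intolerance match; reduced appetite match; slowed heart rate match; weight gain miss; rash match
(B) vestibular collapse — fails on weight gain, rash (predicts weight loss, not weight gain)
(C) Kale-Webb syndrome — cold intolerance miss; reduced appetite match; slowed heart rate miss; weight gain match; rash match
(D) paraline deficiency — fails on cold intolerance, rash (predicts heat intolerance, not cold intolerance)
(E) Holloway disorder — fails on cold intolerance, reduced appetite, weight gain, rash (predicts heat intolerance, not cold intolerance; predicts increased appetite, not reduced appetite; predicts weight loss, not weight gain)
None of the listed candidates fits everything.

none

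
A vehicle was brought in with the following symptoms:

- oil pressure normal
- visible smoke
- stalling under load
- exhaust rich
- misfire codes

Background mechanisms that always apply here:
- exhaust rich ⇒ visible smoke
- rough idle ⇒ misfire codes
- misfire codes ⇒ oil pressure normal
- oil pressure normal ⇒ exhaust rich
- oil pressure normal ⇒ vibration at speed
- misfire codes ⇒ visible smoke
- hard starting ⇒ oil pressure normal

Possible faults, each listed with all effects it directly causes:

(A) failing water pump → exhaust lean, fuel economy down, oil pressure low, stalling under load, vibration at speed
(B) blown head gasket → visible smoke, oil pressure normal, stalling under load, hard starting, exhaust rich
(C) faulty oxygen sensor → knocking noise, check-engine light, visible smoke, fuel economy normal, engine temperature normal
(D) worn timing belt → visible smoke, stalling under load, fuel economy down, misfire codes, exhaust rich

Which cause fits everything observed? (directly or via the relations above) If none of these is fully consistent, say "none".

Per-candidate check:
(A) failing water pump — oil pressure normal ✗; visible smoke ✗; stalling under load ✓; exhaust rich ✗; misfire codes ✗
(B) blown head gasket — does not account for misfire codes
(C) faulty oxygen sensor — does not account for oil pressure normal, stalling under load, exhaust rich, misfire codes
(D) worn timing belt — accounts for every observation (oil pressure normal through misfire codes → oil pressure normal)
(D) alone accounts for all the evidence.

D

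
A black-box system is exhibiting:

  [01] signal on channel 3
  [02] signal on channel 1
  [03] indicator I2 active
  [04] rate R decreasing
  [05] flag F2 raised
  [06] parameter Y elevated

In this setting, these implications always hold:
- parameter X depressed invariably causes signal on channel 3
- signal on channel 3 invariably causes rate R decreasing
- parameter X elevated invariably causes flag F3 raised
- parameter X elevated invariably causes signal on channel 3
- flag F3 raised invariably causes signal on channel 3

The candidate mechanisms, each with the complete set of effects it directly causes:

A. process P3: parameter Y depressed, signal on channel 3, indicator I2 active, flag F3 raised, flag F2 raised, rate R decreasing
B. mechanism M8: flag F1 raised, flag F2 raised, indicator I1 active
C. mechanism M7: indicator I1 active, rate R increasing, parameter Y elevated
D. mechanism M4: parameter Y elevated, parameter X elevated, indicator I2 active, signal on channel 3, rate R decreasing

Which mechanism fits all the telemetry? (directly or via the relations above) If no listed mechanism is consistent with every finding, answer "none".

none

Per-candidate check:
(A) process P3 — fails on signal on channel 1, parameter Y elevated (predicts parameter Y depressed, not parameter Y elevated)
(B) mechanism M8 — does not account for signal on channel 3, signal on channel 1, indicator I2 active, rate R decreasing, parameter Y elevated
(C) mechanism M7 — fails on signal on channel 3, signal on channel 1, indicator I2 active, rate R decreasing, flag F2 raised (predicts rate R increasing, not rate R decreasing)
(D) mechanism M4 — signal on channel 3 +; signal on channel 1 -; indicator I2 active +; rate R decreasing +; flag F2 raised -; parameter Y elevated +
No candidate is consistent with all observations.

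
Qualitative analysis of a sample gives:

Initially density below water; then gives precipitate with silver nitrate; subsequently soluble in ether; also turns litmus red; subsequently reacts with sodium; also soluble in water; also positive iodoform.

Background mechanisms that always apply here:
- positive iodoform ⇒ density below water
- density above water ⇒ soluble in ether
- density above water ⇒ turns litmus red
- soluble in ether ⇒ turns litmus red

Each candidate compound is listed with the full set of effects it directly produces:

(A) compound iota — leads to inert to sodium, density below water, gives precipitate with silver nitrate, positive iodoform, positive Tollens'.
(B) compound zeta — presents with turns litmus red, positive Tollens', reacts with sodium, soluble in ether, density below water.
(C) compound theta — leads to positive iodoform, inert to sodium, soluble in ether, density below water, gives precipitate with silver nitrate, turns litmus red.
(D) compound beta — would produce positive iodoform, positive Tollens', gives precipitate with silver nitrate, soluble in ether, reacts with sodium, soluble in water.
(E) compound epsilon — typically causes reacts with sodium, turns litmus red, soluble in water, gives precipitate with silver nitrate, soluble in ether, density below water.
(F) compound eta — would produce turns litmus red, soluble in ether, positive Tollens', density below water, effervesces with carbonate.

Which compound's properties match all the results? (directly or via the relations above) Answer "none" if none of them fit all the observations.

Testing each hypothesis:
(A) compound iota — density below water ✓; gives precipitate with silver nitrate ✓; soluble in ether ✗; turns litmus red ✗; reacts with sodium ✗; soluble in water ✗; positive iodoform ✓
(B) compound zeta — does not account for gives precipitate with silver nitrate, soluble in water, positive iodoform
(C) compound theta — density below water ✓; gives precipitate with silver nitrate ✓; soluble in ether ✓; turns litmus red ✓; reacts with sodium ✗; soluble in water ✗; positive iodoform ✓
(D) compound beta — accounts for every observation (density below water through positive iodoform → density below water)
(E) compound epsilon — does not account for positive iodoform
(F) compound eta — does not account for gives precipitate with silver nitrate, reacts with sodium, soluble in water, positive iodoform
(D) is the only candidate with no mismatches.

D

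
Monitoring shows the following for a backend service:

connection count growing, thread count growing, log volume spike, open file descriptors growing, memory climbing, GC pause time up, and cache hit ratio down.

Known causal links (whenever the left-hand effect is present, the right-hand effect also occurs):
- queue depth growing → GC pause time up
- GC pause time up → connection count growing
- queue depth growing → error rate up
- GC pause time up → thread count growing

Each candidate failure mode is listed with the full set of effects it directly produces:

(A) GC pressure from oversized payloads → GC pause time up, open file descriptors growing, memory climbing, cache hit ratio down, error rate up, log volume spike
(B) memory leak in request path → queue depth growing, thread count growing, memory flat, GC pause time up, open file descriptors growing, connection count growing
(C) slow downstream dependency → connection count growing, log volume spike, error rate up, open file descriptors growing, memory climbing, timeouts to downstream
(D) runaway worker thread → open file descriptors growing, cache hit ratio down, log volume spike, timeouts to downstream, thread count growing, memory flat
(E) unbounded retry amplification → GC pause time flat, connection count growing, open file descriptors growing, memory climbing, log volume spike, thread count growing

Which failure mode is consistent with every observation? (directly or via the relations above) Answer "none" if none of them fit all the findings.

A

Per-candidate check:
(A) GC pressure from oversized payloads — accounts for every observation (connection count growing through GC pause time up → connection count growing)
(B) memory leak in request path — fails on log volume spike, memory climbing, cache hit ratio down (predicts memory flat, not memory climbing)
(C) slow downstream dependency — does not account for thread count growing, GC pause time up, cache hit ratio down
(D) runaway worker thread — connection count growing NO; thread count growing yes; log volume spike yes; open file descriptors growing yes; memory climbing NO; GC pause time up NO; cache hit ratio down yes
(E) unbounded retry amplification — connection count growing yes; thread count growing yes; log volume spike yes; open file descriptors growing yes; memory climbing yes; GC pause time up NO; cache hit ratio down NO
(A) is the only candidate with no mismatches.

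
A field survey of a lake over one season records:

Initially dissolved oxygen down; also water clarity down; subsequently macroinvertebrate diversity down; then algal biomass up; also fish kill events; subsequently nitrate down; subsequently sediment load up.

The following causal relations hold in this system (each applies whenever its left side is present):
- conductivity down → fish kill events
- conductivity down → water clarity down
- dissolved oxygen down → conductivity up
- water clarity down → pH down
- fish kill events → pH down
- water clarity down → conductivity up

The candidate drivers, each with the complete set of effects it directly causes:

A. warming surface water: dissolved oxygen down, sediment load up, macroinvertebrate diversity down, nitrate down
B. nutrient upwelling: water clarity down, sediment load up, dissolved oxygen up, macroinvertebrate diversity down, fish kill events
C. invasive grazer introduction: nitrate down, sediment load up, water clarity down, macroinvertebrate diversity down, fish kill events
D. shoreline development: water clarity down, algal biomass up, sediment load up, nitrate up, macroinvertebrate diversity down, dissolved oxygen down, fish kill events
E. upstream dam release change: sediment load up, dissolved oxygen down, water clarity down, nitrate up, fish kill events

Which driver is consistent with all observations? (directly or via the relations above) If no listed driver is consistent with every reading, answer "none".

Testing each hypothesis:
(A) warming surface water — does not account for water clarity down, algal biomass up, fish kill events
(B) nutrient upwelling — dissolved oxygen down NO; water clarity down yes; macroinvertebrate diversity down yes; algal biomass up NO; fish kill events yes; nitrate down NO; sediment load up yes
(C) invasive grazer introduction — dissolved oxygen down NO; water clarity down yes; macroinvertebrate diversity down yes; algal biomass up NO; fish kill events yes; nitrate down yes; sediment load up yes
(D) shoreline development — fails on nitrate down (predicts nitrate up, not nitrate down)
(E) upstream dam release change — dissolved oxygen down yes; water clarity down yes; macroinvertebrate diversity down NO; algal biomass up NO; fish kill events yes; nitrate down NO; sediment load up yes
No candidate is consistent with all observations.

none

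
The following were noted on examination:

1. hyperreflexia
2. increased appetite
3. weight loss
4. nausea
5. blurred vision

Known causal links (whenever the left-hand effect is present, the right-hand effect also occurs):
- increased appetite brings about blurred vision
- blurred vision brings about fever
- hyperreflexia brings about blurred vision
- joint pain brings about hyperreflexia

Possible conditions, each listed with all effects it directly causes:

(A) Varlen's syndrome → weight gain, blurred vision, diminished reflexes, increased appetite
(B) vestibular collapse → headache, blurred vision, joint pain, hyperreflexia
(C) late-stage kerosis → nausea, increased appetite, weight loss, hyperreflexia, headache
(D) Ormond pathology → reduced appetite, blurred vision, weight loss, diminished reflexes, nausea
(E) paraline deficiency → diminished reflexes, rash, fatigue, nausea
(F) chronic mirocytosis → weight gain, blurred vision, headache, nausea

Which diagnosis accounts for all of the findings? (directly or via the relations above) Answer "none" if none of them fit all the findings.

C

Checking each candidate against the observations:
(A) Varlen's syndrome — fails on hyperreflexia, weight loss, nausea (predicts diminished reflexes, not hyperreflexia; predicts weight gain, not weight loss)
(B) vestibular collapse — does not account for increased appetite, weight loss, nausea
(C) late-stage kerosis — accounts for every observation (blurred vision via increased appetite → blurred vision)
(D) Ormond pathology — fails on hyperreflexia, increased appetite (predicts diminished reflexes, not hyperreflexia; predicts reduced appetite, not increased appetite)
(E) paraline deficiency — fails on hyperreflexia, increased appetite, weight loss, blurred vision (predicts diminished reflexes, not hyperreflexia)
(F) chronic mirocytosis — fails on hyperreflexia, increased appetite, weight loss (predicts weight gain, not weight loss)
(C) alone accounts for all the evidence.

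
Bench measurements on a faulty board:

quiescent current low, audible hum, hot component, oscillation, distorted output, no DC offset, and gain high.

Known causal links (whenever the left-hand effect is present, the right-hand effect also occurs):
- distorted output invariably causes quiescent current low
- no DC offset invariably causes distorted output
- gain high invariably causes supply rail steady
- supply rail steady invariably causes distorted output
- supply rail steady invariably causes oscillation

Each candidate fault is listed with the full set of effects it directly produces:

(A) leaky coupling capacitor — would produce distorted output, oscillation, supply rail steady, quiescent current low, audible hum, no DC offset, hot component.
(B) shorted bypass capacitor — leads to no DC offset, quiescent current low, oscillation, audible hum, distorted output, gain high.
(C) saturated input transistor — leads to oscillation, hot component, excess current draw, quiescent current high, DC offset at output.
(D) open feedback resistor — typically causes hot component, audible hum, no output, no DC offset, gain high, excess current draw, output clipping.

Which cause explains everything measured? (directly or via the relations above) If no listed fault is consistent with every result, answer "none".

Checking each candidate against the observations:
(A) leaky coupling capacitor — does not account for gain high
(B) shorted bypass capacitor — does not account for hot component
(C) saturated input transistor — quiescent current low -; audible hum -; hot component +; oscillation +; distorted output -; no DC offset -; gain high -
(D) open feedback resistor — quiescent current low + (via no DC offset → distorted output → quiescent current low); audible hum +; hot component +; oscillation + (via gain high → supply rail steady → oscillation); distorted output + (via no DC offset → distorted output); no DC offset +; gain high +
(D) is the only candidate with no mismatches.

D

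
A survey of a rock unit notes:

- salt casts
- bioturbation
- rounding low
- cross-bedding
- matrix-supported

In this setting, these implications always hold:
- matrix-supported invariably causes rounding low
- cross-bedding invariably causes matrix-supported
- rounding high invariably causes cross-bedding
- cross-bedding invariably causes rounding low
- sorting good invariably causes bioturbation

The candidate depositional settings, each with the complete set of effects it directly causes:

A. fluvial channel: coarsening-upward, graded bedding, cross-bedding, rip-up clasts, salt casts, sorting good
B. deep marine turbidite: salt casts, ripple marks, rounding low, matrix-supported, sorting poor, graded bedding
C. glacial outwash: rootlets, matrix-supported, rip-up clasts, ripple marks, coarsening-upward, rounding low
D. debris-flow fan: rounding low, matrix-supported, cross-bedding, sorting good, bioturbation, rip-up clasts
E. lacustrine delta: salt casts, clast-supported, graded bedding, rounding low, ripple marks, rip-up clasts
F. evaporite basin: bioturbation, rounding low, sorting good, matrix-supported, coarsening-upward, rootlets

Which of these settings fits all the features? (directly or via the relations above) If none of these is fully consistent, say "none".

A

Checking each candidate against the observations:
(A) fluvial channel — salt casts +; bioturbation + (by sorting good → bioturbation); rounding low + (by cross-bedding → rounding low); cross-bedding +; matrix-supported + (by cross-bedding → matrix-supported)
(B) deep marine turbidite — salt casts +; bioturbation -; rounding low +; cross-bedding -; matrix-supported +
(C) glacial outwash — does not account for salt casts, bioturbation, cross-bedding
(D) debris-flow fan — does not account for salt casts
(E) lacustrine delta — salt casts +; bioturbation -; rounding low +; cross-bedding -; matrix-supported -
(F) evaporite basin — salt casts -; bioturbation +; rounding low +; cross-bedding -; matrix-supported +
Only (A) is consistent with every observation.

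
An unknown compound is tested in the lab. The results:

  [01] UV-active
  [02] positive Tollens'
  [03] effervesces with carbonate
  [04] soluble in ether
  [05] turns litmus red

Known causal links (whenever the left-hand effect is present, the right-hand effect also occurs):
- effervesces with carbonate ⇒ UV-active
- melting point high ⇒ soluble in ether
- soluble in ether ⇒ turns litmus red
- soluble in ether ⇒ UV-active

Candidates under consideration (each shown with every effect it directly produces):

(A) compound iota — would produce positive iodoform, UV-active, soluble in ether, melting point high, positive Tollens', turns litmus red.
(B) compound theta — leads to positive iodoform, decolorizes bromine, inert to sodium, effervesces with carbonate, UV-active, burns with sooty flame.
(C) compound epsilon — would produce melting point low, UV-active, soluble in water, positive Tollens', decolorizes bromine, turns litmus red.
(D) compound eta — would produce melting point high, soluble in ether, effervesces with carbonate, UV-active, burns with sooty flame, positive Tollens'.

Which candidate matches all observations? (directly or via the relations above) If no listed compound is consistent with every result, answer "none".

D

Per-candidate check:
(A) compound iota — does not account for effervesces with carbonate
(B) compound theta — does not account for positive Tollens', soluble in ether, turns litmus red
(C) compound epsilon — does not account for effervesces with carbonate, soluble in ether
(D) compound eta — accounts for every observation (turns litmus red by soluble in ether → turns litmus red)
(D) is the only candidate with no mismatches.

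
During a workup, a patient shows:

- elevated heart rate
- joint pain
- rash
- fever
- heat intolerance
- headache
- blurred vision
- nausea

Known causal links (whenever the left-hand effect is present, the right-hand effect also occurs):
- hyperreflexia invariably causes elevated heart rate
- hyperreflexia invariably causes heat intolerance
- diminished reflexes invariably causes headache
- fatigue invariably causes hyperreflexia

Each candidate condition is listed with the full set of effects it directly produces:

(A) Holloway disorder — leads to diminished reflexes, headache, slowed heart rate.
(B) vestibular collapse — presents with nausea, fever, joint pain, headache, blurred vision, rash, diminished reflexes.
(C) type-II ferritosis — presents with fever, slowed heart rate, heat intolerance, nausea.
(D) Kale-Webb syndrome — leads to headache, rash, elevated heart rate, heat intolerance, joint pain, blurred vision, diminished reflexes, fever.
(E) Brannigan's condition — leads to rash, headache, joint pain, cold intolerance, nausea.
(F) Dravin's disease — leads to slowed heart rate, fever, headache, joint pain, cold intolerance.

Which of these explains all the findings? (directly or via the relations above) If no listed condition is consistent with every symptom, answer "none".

Testing each hypothesis:
(A) Holloway disorder — elevated heart rate NO; joint pain NO; rash NO; fever NO; heat intolerance NO; headache yes; blurred vision NO; nausea NO
(B) vestibular collapse — does not account for elevated heart rate, heat intolerance
(C) type-II ferritosis — elevated heart rate NO; joint pain NO; rash NO; fever yes; heat intolerance yes; headache NO; blurred vision NO; nausea yes
(D) Kale-Webb syndrome — elevated heart rate yes; joint pain yes; rash yes; fever yes; heat intolerance yes; headache yes; blurred vision yes; nausea NO
(E) Brannigan's condition — fails on elevated heart rate, fever, heat intolerance, blurred vision (predicts cold intolerance, not heat intolerance)
(F) Dravin's disease — fails on elevated heart rate, rash, heat intolerance, blurred vision, nausea (predicts slowed heart rate, not elevated heart rate; predicts cold intolerance, not heat intolerance)
No candidate is consistent with all observations.

none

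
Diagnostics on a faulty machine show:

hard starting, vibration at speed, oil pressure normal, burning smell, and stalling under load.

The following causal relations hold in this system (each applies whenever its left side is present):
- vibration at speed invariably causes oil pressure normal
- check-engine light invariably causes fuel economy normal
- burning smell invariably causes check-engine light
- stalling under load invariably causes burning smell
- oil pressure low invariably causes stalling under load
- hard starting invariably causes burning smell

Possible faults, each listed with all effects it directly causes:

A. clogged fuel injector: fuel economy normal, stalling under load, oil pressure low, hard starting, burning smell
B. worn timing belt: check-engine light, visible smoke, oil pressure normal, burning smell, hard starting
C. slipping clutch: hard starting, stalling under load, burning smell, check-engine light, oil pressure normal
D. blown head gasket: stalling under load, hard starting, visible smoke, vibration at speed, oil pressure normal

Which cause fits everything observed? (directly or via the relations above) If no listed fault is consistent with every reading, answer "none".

D

Per-candidate check:
(A) clogged fuel injector — fails on vibration at speed, oil pressure normal (predicts oil pressure low, not oil pressure normal)
(B) worn timing belt — does not account for vibration at speed, stalling under load
(C) slipping clutch — hard starting +; vibration at speed -; oil pressure normal +; burning smell +; stalling under load +
(D) blown head gasket — hard starting +; vibration at speed +; oil pressure normal +; burning smell + (by hard starting → burning smell); stalling under load +
Only (D) is consistent with every observation.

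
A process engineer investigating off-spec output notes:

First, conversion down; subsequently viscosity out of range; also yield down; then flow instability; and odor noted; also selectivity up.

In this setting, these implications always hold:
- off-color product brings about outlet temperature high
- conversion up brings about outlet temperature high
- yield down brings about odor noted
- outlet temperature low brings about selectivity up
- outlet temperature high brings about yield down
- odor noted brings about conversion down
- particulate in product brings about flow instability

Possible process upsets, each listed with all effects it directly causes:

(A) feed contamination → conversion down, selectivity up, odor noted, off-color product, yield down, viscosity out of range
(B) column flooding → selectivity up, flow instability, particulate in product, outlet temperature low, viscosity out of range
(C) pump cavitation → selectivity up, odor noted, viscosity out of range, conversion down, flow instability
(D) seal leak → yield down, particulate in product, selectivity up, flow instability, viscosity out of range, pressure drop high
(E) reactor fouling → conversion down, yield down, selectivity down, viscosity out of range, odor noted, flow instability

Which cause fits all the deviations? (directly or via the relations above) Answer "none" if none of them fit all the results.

D

For each candidate, compare predicted effects to what was observed:
(A) feed contamination — conversion down yes; viscosity out of range yes; yield down yes; flow instability NO; odor noted yes; selectivity up yes
(B) column flooding — conversion down NO; viscosity out of range yes; yield down NO; flow instability yes; odor noted NO; selectivity up yes
(C) pump cavitation — conversion down yes; viscosity out of range yes; yield down NO; flow instability yes; odor noted yes; selectivity up yes
(D) seal leak — conversion down yes (via yield down → odor noted → conversion down); viscosity out of range yes; yield down yes; flow instability yes; odor noted yes (via yield down → odor noted); selectivity up yes
(E) reactor fouling — fails on selectivity up (predicts selectivity down, not selectivity up)
(D) alone accounts for all the evidence.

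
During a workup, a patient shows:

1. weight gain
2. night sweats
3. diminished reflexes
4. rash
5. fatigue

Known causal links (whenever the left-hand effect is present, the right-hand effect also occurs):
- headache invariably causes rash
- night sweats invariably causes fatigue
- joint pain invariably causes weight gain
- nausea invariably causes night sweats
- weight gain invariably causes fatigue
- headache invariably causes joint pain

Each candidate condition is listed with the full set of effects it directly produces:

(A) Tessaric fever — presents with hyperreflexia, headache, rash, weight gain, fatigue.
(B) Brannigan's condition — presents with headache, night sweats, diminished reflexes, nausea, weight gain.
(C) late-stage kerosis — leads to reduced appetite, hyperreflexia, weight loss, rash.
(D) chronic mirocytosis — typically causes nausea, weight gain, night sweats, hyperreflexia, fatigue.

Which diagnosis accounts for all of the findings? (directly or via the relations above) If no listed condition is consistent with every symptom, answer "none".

Per-candidate check:
(A) Tessaric fever — fails on night sweats, diminished reflexes (predicts hyperreflexia, not diminished reflexes)
(B) Brannigan's condition — accounts for every observation (rash via headache → rash)
(C) late-stage kerosis — fails on weight gain, night sweats, diminished reflexes, fatigue (predicts weight loss, not weight gain; predicts hyperreflexia, not diminished reflexes)
(D) chronic mirocytosis — fails on diminished reflexes, rash (predicts hyperreflexia, not diminished reflexes)
Only (B) is consistent with every observation.

B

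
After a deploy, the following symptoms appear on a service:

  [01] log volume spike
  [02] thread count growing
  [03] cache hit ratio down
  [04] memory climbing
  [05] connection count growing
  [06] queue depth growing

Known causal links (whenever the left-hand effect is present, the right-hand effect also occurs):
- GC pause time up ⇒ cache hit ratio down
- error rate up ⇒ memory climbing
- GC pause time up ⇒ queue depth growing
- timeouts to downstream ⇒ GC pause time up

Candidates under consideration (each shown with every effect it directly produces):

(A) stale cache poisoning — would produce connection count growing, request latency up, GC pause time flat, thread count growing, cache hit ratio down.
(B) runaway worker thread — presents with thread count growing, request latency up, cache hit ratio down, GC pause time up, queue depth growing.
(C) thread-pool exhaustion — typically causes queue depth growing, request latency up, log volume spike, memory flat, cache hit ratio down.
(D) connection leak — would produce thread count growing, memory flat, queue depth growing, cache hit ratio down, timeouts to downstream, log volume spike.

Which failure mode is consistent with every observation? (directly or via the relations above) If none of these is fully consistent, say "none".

none

Per-candidate check:
(A) stale cache poisoning — does not account for log volume spike, memory climbing, queue depth growing
(B) runaway worker thread — log volume spike NO; thread count growing yes; cache hit ratio down yes; memory climbing NO; connection count growing NO; queue depth growing yes
(C) thread-pool exhaustion — fails on thread count growing, memory climbing, connection count growing (predicts memory flat, not memory climbing)
(D) connection leak — log volume spike yes; thread count growing yes; cache hit ratio down yes; memory climbing NO; connection count growing NO; queue depth growing yes
No candidate is consistent with all observations.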